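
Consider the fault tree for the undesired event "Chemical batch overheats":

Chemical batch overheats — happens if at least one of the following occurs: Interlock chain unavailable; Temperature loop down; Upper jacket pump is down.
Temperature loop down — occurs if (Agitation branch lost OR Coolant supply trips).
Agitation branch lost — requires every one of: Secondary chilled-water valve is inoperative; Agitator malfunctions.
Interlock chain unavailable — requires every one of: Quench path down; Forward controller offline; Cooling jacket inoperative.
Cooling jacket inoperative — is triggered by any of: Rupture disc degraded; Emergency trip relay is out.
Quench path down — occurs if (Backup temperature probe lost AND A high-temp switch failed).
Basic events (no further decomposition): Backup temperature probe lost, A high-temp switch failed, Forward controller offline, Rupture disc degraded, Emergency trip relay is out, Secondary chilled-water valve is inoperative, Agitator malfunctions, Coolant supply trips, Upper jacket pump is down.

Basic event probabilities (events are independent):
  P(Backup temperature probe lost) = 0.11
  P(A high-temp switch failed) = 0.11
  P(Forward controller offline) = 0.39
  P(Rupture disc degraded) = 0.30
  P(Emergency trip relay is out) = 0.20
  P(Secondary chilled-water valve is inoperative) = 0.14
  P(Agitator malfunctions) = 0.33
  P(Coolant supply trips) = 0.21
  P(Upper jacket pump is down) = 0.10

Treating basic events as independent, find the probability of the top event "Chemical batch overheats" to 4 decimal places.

P(Quench path down) [AND] = 0.11 × 0.11 = 0.012100
P(Cooling jacket inoperative) [OR] = 1 − (1−0.30) × (1−0.20) = 0.440000
P(Interlock chain unavailable) [AND] = 0.012100 × 0.39 × 0.440000 = 0.002076
P(Agitation branch lost) [AND] = 0.14 × 0.33 = 0.046200
P(Temperature loop down) [OR] = 1 − (1−0.046200) × (1−0.21) = 0.246498
P(Chemical batch overheats) [OR] = 1 − (1−0.002076) × (1−0.246498) × (1−0.10) = 0.323256
Rounded to 4 decimal places: P(Chemical batch overheats) ≈ 0.3233.

0.3233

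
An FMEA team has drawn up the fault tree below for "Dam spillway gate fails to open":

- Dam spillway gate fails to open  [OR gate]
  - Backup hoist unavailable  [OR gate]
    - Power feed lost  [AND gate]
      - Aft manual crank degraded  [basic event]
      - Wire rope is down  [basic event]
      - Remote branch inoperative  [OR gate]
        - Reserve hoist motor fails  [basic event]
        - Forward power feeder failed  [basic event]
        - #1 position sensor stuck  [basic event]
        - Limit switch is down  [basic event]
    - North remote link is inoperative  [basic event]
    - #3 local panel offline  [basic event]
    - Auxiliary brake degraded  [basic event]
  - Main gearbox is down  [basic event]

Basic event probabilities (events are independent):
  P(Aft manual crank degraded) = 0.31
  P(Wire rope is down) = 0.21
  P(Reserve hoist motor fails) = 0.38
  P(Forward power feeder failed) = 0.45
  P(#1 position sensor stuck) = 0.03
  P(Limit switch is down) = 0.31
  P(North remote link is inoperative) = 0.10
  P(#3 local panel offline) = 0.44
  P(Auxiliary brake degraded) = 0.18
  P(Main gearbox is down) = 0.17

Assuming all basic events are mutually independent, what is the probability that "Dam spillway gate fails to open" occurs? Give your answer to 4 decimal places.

P(Remote branch inoperative) [OR] = 1 − (1−0.38) × (1−0.45) × (1−0.03) × (1−0.31) = 0.771769
P(Power feed lost) [AND] = 0.31 × 0.21 × 0.771769 = 0.050242
P(Backup hoist unavailable) [OR] = 1 − (1−0.050242) × (1−0.10) × (1−0.44) × (1−0.18) = 0.607484
P(Dam spillway gate fails to open) [OR] = 1 − (1−0.607484) × (1−0.17) = 0.674212
Rounded to 4 decimal places: P(Dam spillway gate fails to open) ≈ 0.6742.

0.6742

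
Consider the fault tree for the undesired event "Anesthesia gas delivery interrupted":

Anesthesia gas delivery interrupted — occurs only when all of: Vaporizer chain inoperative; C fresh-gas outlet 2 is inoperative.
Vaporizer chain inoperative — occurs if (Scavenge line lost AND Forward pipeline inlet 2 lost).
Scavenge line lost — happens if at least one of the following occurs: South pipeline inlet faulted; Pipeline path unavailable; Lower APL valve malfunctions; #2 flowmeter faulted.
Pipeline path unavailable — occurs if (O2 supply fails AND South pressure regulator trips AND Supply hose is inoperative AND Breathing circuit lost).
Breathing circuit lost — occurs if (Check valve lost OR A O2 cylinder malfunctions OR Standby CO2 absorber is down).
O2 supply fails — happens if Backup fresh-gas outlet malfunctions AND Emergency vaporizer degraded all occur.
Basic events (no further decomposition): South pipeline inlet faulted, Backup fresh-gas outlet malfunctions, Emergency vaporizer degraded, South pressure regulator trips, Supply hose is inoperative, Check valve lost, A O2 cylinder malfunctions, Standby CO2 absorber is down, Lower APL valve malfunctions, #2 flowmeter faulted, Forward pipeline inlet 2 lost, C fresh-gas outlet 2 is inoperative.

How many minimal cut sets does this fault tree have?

O2 supply fails [AND]: one cut set from each child combined → 1 × 1 = 1 cut set(s).
Breathing circuit lost [OR]: union of children's cut sets → 3 cut set(s).
Pipeline path unavailable [AND]: one cut set from each child combined → 1 × 1 × 1 × 3 = 3 cut set(s).
Scavenge line lost [OR]: union of children's cut sets → 6 cut set(s).
Vaporizer chain inoperative [AND]: one cut set from each child combined → 6 × 1 = 6 cut set(s).
Anesthesia gas delivery interrupted [AND]: one cut set from each child combined → 6 × 1 = 6 cut set(s).
Minimal cut sets: {C fresh-gas outlet 2 is inoperative, Forward pipeline inlet 2 lost, South pipeline inlet faulted}; {Backup fresh-gas outlet malfunctions, C fresh-gas outlet 2 is inoperative, Check valve lost, Emergency vaporizer degraded, Forward pipeline inlet 2 lost, South pressure regulator trips, Supply hose is inoperative}; {A O2 cylinder malfunctions, Backup fresh-gas outlet malfunctions, C fresh-gas outlet 2 is inoperative, Emergency vaporizer degraded, Forward pipeline inlet 2 lost, South pressure regulator trips, Supply hose is inoperative}; {Backup fresh-gas outlet malfunctions, C fresh-gas outlet 2 is inoperative, Emergency vaporizer degraded, Forward pipeline inlet 2 lost, South pressure regulator trips, Standby CO2 absorber is down, Supply hose is inoperative}; {C fresh-gas outlet 2 is inoperative, Forward pipeline inlet 2 lost, Lower APL valve malfunctions}; {#2 flowmeter faulted, C fresh-gas outlet 2 is inoperative, Forward pipeline inlet 2 lost}.

6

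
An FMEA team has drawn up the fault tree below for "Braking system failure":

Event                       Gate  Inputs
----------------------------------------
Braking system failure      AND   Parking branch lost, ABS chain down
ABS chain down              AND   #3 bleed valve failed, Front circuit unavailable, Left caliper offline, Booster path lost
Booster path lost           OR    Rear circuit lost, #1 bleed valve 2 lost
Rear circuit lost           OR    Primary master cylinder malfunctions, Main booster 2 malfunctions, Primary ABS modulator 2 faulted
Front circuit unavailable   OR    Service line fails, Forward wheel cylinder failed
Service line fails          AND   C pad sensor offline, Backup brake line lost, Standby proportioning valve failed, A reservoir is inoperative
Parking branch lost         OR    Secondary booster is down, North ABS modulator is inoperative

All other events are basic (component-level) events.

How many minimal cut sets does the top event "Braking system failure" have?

Parking branch lost [OR]: union of children's cut sets → 2 cut set(s).
Service line fails [AND]: one cut set from each child combined → 1 × 1 × 1 × 1 = 1 cut set(s).
Front circuit unavailable [OR]: union of children's cut sets → 2 cut set(s).
Rear circuit lost [OR]: union of children's cut sets → 3 cut set(s).
Booster path lost [OR]: union of children's cut sets → 4 cut set(s).
ABS chain down [AND]: one cut set from each child combined → 1 × 2 × 1 × 4 = 8 cut set(s).
Braking system failure [AND]: one cut set from each child combined → 2 × 8 = 16 cut set(s).

16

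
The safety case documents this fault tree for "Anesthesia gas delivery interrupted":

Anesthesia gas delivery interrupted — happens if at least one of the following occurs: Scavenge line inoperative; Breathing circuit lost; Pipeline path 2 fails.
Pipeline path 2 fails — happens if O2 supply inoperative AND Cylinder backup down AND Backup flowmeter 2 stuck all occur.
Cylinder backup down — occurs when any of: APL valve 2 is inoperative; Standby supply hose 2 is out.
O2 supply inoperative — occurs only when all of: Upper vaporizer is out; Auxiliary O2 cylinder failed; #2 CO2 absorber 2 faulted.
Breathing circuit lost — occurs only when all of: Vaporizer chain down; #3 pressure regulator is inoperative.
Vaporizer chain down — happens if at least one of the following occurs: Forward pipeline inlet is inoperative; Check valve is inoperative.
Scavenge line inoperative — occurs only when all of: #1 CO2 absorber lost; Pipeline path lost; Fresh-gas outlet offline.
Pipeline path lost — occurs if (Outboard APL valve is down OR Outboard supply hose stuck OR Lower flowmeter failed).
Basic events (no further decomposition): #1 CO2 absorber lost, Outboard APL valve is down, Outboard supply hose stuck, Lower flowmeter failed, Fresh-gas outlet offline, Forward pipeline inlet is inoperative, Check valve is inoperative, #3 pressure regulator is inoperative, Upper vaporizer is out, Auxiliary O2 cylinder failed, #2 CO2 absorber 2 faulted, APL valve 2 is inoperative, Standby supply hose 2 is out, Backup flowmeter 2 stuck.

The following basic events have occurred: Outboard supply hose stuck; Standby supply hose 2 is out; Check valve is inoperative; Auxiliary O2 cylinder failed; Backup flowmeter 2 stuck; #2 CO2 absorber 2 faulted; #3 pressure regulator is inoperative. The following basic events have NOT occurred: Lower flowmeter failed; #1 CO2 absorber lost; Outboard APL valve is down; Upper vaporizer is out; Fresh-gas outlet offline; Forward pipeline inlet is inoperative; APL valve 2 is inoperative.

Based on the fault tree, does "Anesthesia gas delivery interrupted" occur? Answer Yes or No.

Yes

Pipeline path lost [OR]: Outboard APL valve is down=not, Outboard supply hose stuck=occurs, Lower flowmeter failed=not → at least one input occurs → occurs.
Scavenge line inoperative [AND]: #1 CO2 absorber lost=not, Pipeline path lost=occurs, Fresh-gas outlet offline=not → not all inputs occur → does not occur.
Vaporizer chain down [OR]: Forward pipeline inlet is inoperative=not, Check valve is inoperative=occurs → at least one input occurs → occurs.
Breathing circuit lost [AND]: Vaporizer chain down=occurs, #3 pressure regulator is inoperative=occurs → all inputs occur → occurs.
O2 supply inoperative [AND]: Upper vaporizer is out=not, Auxiliary O2 cylinder failed=occurs, #2 CO2 absorber 2 faulted=occurs → not all inputs occur → does not occur.
Cylinder backup down [OR]: APL valve 2 is inoperative=not, Standby supply hose 2 is out=occurs → at least one input occurs → occurs.
Pipeline path 2 fails [AND]: O2 supply inoperative=not, Cylinder backup down=occurs, Backup flowmeter 2 stuck=occurs → not all inputs occur → does not occur.
Anesthesia gas delivery interrupted [OR]: Scavenge line inoperative=not, Breathing circuit lost=occurs, Pipeline path 2 fails=not → at least one input occurs → occurs.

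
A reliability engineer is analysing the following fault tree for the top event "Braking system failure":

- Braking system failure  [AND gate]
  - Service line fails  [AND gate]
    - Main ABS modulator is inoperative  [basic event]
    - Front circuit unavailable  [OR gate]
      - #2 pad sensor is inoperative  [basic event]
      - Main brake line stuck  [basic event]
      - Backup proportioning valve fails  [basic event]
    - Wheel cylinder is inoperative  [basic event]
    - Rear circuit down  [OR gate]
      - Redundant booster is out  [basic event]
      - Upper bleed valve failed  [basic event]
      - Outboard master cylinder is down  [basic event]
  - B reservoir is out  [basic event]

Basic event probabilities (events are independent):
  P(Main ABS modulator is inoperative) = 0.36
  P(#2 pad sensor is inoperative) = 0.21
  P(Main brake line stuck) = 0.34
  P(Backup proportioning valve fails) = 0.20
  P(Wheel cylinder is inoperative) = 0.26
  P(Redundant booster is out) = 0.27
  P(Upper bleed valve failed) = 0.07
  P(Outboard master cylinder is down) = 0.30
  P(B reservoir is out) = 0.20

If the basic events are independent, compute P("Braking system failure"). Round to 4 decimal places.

0.0057

P(Front circuit unavailable) [OR] = 1 − (1−0.21) × (1−0.34) × (1−0.20) = 0.582880
P(Rear circuit down) [OR] = 1 − (1−0.27) × (1−0.07) × (1−0.30) = 0.524770
P(Service line fails) [AND] = 0.36 × 0.582880 × 0.26 × 0.524770 = 0.028630
P(Braking system failure) [AND] = 0.028630 × 0.20 = 0.005726
Rounded to 4 decimal places: P(Braking system failure) ≈ 0.0057.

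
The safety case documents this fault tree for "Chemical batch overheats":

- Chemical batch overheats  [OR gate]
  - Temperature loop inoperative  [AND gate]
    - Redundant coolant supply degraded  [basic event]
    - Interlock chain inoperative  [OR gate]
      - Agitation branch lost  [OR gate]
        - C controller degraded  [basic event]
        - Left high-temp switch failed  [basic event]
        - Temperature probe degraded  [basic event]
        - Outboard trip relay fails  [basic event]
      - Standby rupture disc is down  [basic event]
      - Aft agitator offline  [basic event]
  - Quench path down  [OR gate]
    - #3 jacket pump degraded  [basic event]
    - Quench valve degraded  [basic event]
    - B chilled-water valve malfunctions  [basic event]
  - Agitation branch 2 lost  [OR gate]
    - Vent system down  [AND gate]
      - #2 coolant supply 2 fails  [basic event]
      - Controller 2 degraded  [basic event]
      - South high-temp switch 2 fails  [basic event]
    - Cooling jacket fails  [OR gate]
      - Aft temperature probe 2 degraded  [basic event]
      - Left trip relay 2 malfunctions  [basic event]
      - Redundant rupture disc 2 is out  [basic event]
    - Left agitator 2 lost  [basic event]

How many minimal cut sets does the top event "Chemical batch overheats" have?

14

Agitation branch lost [OR]: union of children's cut sets → 4 cut set(s).
Interlock chain inoperative [OR]: union of children's cut sets → 6 cut set(s).
Temperature loop inoperative [AND]: one cut set from each child combined → 1 × 6 = 6 cut set(s).
Quench path down [OR]: union of children's cut sets → 3 cut set(s).
Vent system down [AND]: one cut set from each child combined → 1 × 1 × 1 = 1 cut set(s).
Cooling jacket fails [OR]: union of children's cut sets → 3 cut set(s).
Agitation branch 2 lost [OR]: union of children's cut sets → 5 cut set(s).
Chemical batch overheats [OR]: union of children's cut sets → 14 cut set(s).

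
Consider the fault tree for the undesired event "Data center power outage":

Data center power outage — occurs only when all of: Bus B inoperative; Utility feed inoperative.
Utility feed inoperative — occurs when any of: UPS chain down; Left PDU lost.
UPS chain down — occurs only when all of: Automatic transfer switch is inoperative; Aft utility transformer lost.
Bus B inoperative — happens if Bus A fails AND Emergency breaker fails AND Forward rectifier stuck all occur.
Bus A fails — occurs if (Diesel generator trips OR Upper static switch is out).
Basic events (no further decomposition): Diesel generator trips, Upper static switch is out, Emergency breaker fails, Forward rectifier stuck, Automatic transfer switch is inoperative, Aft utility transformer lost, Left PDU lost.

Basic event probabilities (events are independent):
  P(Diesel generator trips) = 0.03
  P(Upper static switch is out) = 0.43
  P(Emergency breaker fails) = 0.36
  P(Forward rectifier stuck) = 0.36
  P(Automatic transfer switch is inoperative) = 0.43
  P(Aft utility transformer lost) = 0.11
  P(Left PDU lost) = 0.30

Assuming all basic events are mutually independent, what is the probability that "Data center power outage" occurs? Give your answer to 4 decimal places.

P(Bus A fails) [OR] = 1 − (1−0.03) × (1−0.43) = 0.447100
P(Bus B inoperative) [AND] = 0.447100 × 0.36 × 0.36 = 0.057944
P(UPS chain down) [AND] = 0.43 × 0.11 = 0.047300
P(Utility feed inoperative) [OR] = 1 − (1−0.047300) × (1−0.30) = 0.333110
P(Data center power outage) [AND] = 0.057944 × 0.333110 = 0.019302
Rounded to 4 decimal places: P(Data center power outage) ≈ 0.0193.

0.0193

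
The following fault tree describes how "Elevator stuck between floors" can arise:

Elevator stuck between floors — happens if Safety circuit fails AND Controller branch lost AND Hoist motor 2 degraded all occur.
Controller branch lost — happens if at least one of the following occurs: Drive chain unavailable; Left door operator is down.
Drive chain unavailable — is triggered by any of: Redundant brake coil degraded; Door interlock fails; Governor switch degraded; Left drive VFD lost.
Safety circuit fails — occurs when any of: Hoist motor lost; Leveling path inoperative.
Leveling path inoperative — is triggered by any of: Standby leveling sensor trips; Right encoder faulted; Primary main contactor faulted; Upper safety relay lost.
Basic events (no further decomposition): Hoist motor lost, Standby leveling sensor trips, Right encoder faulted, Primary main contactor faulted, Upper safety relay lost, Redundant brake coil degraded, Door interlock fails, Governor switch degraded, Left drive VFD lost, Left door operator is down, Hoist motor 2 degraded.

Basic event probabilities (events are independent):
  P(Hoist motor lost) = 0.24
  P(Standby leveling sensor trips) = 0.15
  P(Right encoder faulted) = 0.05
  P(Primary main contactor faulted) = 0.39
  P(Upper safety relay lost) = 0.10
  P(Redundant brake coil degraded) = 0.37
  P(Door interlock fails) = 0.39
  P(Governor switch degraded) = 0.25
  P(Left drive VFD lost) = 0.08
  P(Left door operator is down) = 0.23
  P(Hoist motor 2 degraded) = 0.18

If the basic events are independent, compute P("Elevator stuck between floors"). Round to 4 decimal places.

P(Leveling path inoperative) [OR] = 1 − (1−0.15) × (1−0.05) × (1−0.39) × (1−0.10) = 0.556683
P(Safety circuit fails) [OR] = 1 − (1−0.24) × (1−0.556683) = 0.663079
P(Drive chain unavailable) [OR] = 1 − (1−0.37) × (1−0.39) × (1−0.25) × (1−0.08) = 0.734833
P(Controller branch lost) [OR] = 1 − (1−0.734833) × (1−0.23) = 0.795821
P(Elevator stuck between floors) [AND] = 0.663079 × 0.795821 × 0.18 = 0.094985
Rounded to 4 decimal places: P(Elevator stuck between floors) ≈ 0.0950.

0.0950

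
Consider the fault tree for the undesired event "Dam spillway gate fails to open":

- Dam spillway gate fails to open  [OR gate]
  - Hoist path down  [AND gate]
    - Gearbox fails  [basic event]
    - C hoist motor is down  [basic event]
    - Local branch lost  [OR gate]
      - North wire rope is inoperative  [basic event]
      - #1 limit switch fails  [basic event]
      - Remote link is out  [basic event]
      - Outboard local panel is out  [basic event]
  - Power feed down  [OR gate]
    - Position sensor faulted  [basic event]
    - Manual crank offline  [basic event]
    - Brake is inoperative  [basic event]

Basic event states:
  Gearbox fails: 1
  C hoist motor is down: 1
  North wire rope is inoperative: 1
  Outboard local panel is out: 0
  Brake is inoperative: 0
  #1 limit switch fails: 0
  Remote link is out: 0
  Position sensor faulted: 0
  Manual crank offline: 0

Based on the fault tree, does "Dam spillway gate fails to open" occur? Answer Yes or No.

Local branch lost [OR]: North wire rope is inoperative=occurs, #1 limit switch fails=not, Remote link is out=not, Outboard local panel is out=not → at least one input occurs → occurs.
Hoist path down [AND]: Gearbox fails=occurs, C hoist motor is down=occurs, Local branch lost=occurs → all inputs occur → occurs.
Power feed down [OR]: Position sensor faulted=not, Manual crank offline=not, Brake is inoperative=not → no input occurs → does not occur.
Dam spillway gate fails to open [OR]: Hoist path down=occurs, Power feed down=not → at least one input occurs → occurs.

Yes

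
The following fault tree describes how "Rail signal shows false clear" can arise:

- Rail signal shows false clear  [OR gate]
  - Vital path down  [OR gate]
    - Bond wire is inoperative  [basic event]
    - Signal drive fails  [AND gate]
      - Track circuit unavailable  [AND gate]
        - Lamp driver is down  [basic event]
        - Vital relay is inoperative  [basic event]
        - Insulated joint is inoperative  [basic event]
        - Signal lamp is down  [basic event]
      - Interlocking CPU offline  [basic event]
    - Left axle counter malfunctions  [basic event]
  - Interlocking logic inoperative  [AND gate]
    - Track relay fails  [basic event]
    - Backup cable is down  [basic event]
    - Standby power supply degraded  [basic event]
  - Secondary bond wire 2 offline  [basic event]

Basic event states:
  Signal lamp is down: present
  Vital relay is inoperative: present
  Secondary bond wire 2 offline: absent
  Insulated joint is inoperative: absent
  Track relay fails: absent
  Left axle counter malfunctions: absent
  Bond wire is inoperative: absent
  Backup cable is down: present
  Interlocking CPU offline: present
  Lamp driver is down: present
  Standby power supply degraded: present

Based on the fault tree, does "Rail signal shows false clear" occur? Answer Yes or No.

Track circuit unavailable [AND]: Lamp driver is down=occurs, Vital relay is inoperative=occurs, Insulated joint is inoperative=not, Signal lamp is down=occurs → not all inputs occur → does not occur.
Signal drive fails [AND]: Track circuit unavailable=not, Interlocking CPU offline=occurs → not all inputs occur → does not occur.
Vital path down [OR]: Bond wire is inoperative=not, Signal drive fails=not, Left axle counter malfunctions=not → no input occurs → does not occur.
Interlocking logic inoperative [AND]: Track relay fails=not, Backup cable is down=occurs, Standby power supply degraded=occurs → not all inputs occur → does not occur.
Rail signal shows false clear [OR]: Vital path down=not, Interlocking logic inoperative=not, Secondary bond wire 2 offline=not → no input occurs → does not occur.

No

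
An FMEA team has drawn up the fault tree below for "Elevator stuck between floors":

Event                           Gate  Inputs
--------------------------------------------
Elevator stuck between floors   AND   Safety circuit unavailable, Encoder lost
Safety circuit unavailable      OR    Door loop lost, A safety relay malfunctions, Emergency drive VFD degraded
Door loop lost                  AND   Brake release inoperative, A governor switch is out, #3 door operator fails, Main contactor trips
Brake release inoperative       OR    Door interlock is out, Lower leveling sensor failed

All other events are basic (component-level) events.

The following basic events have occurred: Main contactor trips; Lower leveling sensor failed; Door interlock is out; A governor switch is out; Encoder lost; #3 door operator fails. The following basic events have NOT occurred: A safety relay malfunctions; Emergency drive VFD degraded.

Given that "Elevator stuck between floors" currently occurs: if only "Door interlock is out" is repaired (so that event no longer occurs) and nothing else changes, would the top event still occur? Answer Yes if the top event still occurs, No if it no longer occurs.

Counterfactual: set "Door interlock is out" to not occurred.
Brake release inoperative [OR]: Door interlock is out=not, Lower leveling sensor failed=occurs → at least one input occurs → occurs.
Door loop lost [AND]: Brake release inoperative=occurs, A governor switch is out=occurs, #3 door operator fails=occurs, Main contactor trips=occurs → all inputs occur → occurs.
Safety circuit unavailable [OR]: Door loop lost=occurs, A safety relay malfunctions=not, Emergency drive VFD degraded=not → at least one input occurs → occurs.
Elevator stuck between floors [AND]: Safety circuit unavailable=occurs, Encoder lost=occurs → all inputs occur → occurs.

Yes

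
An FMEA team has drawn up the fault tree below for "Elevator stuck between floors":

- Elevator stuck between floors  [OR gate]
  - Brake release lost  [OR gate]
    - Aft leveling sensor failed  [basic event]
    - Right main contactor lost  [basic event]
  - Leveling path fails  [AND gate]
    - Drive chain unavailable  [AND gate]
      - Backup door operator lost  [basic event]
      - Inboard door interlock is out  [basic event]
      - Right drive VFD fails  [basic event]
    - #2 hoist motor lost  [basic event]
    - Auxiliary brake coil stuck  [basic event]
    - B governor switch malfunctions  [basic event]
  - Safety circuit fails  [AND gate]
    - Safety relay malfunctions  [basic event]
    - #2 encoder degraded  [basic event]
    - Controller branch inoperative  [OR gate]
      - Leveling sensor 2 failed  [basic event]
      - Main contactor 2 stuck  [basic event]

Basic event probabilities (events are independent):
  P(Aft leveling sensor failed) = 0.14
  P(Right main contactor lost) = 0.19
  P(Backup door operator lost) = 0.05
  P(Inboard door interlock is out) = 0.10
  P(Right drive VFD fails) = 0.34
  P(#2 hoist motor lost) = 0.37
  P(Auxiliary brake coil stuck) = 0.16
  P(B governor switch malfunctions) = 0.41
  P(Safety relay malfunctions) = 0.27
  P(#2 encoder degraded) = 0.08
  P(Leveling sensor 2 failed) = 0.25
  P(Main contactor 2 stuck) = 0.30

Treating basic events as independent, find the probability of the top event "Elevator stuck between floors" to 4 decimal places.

P(Brake release lost) [OR] = 1 − (1−0.14) × (1−0.19) = 0.303400
P(Drive chain unavailable) [AND] = 0.05 × 0.10 × 0.34 = 0.001700
P(Leveling path fails) [AND] = 0.001700 × 0.37 × 0.16 × 0.41 = 0.000041
P(Controller branch inoperative) [OR] = 1 − (1−0.25) × (1−0.30) = 0.475000
P(Safety circuit fails) [AND] = 0.27 × 0.08 × 0.475000 = 0.010260
P(Elevator stuck between floors) [OR] = 1 − (1−0.303400) × (1−0.000041) × (1−0.010260) = 0.310575
Rounded to 4 decimal places: P(Elevator stuck between floors) ≈ 0.3106.

0.3106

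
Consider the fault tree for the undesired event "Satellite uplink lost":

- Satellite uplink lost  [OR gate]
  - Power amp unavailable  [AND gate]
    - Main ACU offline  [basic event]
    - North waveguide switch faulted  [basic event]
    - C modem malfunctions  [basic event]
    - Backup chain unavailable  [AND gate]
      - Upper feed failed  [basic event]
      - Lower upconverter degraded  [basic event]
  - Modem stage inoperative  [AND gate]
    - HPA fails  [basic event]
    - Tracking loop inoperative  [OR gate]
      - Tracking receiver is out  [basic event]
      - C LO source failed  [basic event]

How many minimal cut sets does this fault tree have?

3

Backup chain unavailable [AND]: one cut set from each child combined → 1 × 1 = 1 cut set(s).
Power amp unavailable [AND]: one cut set from each child combined → 1 × 1 × 1 × 1 = 1 cut set(s).
Tracking loop inoperative [OR]: union of children's cut sets → 2 cut set(s).
Modem stage inoperative [AND]: one cut set from each child combined → 1 × 2 = 2 cut set(s).
Satellite uplink lost [OR]: union of children's cut sets → 3 cut set(s).
Minimal cut sets: {C modem malfunctions, Lower upconverter degraded, Main ACU offline, North waveguide switch faulted, Upper feed failed}; {HPA fails, Tracking receiver is out}; {C LO source failed, HPA fails}.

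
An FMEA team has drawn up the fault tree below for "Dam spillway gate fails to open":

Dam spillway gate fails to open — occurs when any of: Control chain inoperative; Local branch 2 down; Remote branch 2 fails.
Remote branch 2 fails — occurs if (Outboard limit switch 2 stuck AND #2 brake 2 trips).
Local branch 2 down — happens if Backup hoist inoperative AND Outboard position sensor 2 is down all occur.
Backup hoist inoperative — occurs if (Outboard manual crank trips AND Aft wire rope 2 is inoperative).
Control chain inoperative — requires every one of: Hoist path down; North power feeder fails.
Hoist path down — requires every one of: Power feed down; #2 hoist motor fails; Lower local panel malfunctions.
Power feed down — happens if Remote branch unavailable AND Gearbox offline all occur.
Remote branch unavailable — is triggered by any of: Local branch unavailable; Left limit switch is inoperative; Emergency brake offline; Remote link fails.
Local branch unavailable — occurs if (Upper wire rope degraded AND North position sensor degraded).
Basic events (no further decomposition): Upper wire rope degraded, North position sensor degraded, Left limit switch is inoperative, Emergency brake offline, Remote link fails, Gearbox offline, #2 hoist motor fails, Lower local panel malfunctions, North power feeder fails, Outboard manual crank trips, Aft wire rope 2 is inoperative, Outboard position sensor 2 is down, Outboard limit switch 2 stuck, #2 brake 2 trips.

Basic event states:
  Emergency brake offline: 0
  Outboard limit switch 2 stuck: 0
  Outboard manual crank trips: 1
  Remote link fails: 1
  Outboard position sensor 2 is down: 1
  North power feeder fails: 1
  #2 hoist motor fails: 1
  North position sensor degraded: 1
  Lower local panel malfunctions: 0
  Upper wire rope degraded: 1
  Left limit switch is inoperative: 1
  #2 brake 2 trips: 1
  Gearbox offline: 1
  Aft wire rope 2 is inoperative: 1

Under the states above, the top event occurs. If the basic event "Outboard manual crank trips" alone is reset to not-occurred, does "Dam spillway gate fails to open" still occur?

No

Counterfactual: set "Outboard manual crank trips" to not occurred.
Local branch unavailable [AND]: Upper wire rope degraded=occurs, North position sensor degraded=occurs → all inputs occur → occurs.
Remote branch unavailable [OR]: Local branch unavailable=occurs, Left limit switch is inoperative=occurs, Emergency brake offline=not, Remote link fails=occurs → at least one input occurs → occurs.
Power feed down [AND]: Remote branch unavailable=occurs, Gearbox offline=occurs → all inputs occur → occurs.
Hoist path down [AND]: Power feed down=occurs, #2 hoist motor fails=occurs, Lower local panel malfunctions=not → not all inputs occur → does not occur.
Control chain inoperative [AND]: Hoist path down=not, North power feeder fails=occurs → not all inputs occur → does not occur.
Backup hoist inoperative [AND]: Outboard manual crank trips=not, Aft wire rope 2 is inoperative=occurs → not all inputs occur → does not occur.
Local branch 2 down [AND]: Backup hoist inoperative=not, Outboard position sensor 2 is down=occurs → not all inputs occur → does not occur.
Remote branch 2 fails [AND]: Outboard limit switch 2 stuck=not, #2 brake 2 trips=occurs → not all inputs occur → does not occur.
Dam spillway gate fails to open [OR]: Control chain inoperative=not, Local branch 2 down=not, Remote branch 2 fails=not → no input occurs → does not occur.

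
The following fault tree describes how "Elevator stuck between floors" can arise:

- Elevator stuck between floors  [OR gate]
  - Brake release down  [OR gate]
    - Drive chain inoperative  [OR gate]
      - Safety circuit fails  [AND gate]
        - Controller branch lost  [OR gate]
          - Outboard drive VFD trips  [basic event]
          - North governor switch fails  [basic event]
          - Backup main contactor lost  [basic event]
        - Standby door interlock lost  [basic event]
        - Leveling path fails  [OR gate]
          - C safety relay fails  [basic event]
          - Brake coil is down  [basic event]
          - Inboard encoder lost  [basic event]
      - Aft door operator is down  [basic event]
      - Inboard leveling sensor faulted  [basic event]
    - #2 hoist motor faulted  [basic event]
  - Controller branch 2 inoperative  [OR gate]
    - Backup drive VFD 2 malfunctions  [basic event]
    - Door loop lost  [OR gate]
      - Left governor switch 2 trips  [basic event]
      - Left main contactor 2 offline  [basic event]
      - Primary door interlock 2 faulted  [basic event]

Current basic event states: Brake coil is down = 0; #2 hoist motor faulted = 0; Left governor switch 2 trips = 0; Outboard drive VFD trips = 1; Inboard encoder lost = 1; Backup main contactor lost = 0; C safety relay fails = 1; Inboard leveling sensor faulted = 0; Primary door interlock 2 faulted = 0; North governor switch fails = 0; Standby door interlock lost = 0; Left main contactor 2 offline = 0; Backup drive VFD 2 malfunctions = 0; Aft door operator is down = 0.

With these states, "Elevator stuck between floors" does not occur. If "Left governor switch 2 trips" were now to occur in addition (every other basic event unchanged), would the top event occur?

Yes

Counterfactual: set "Left governor switch 2 trips" to occurred.
Controller branch lost [OR]: Outboard drive VFD trips=occurs, North governor switch fails=not, Backup main contactor lost=not → at least one input occurs → occurs.
Leveling path fails [OR]: C safety relay fails=occurs, Brake coil is down=not, Inboard encoder lost=occurs → at least one input occurs → occurs.
Safety circuit fails [AND]: Controller branch lost=occurs, Standby door interlock lost=not, Leveling path fails=occurs → not all inputs occur → does not occur.
Drive chain inoperative [OR]: Safety circuit fails=not, Aft door operator is down=not, Inboard leveling sensor faulted=not → no input occurs → does not occur.
Brake release down [OR]: Drive chain inoperative=not, #2 hoist motor faulted=not → no input occurs → does not occur.
Door loop lost [OR]: Left governor switch 2 trips=occurs, Left main contactor 2 offline=not, Primary door interlock 2 faulted=not → at least one input occurs → occurs.
Controller branch 2 inoperative [OR]: Backup drive VFD 2 malfunctions=not, Door loop lost=occurs → at least one input occurs → occurs.
Elevator stuck between floors [OR]: Brake release down=not, Controller branch 2 inoperative=occurs → at least one input occurs → occurs.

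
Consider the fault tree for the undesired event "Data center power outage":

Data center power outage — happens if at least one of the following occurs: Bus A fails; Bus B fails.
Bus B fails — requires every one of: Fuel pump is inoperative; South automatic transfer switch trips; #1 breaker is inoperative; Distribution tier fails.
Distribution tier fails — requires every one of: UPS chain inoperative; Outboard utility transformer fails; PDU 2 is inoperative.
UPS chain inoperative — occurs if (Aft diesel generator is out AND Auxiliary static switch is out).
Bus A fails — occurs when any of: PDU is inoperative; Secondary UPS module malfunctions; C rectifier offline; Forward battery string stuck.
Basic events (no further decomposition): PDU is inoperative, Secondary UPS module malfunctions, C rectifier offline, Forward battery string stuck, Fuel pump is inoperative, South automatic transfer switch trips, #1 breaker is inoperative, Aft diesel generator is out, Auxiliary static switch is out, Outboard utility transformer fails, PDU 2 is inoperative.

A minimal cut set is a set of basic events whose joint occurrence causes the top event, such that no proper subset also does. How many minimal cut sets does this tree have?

5

Bus A fails [OR]: union of children's cut sets → 4 cut set(s).
UPS chain inoperative [AND]: one cut set from each child combined → 1 × 1 = 1 cut set(s).
Distribution tier fails [AND]: one cut set from each child combined → 1 × 1 × 1 = 1 cut set(s).
Bus B fails [AND]: one cut set from each child combined → 1 × 1 × 1 × 1 = 1 cut set(s).
Data center power outage [OR]: union of children's cut sets → 5 cut set(s).
Minimal cut sets: {PDU is inoperative}; {Secondary UPS module malfunctions}; {C rectifier offline}; {Forward battery string stuck}; {#1 breaker is inoperative, Aft diesel generator is out, Auxiliary static switch is out, Fuel pump is inoperative, Outboard utility transformer fails, PDU 2 is inoperative, South automatic transfer switch trips}.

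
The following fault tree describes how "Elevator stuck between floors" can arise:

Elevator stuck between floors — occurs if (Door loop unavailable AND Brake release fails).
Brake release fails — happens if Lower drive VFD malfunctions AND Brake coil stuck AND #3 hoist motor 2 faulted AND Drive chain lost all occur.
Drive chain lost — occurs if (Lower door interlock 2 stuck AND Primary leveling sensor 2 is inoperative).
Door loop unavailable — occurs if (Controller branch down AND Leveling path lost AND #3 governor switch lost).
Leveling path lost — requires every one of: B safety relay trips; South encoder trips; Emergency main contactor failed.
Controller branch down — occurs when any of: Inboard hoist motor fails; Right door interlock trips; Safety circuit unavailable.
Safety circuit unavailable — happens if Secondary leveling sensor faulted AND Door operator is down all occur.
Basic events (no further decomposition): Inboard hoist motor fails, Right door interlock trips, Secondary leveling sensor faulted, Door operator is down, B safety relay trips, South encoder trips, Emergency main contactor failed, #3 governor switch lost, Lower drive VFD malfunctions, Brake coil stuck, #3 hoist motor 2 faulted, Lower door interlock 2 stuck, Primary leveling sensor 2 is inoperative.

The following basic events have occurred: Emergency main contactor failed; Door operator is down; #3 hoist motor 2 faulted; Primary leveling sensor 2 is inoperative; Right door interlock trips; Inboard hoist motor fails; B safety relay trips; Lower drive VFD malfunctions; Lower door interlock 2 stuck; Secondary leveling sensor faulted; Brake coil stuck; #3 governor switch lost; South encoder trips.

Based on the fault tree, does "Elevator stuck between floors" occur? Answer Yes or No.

Safety circuit unavailable [AND]: Secondary leveling sensor faulted=occurs, Door operator is down=occurs → all inputs occur → occurs.
Controller branch down [OR]: Inboard hoist motor fails=occurs, Right door interlock trips=occurs, Safety circuit unavailable=occurs → at least one input occurs → occurs.
Leveling path lost [AND]: B safety relay trips=occurs, South encoder trips=occurs, Emergency main contactor failed=occurs → all inputs occur → occurs.
Door loop unavailable [AND]: Controller branch down=occurs, Leveling path lost=occurs, #3 governor switch lost=occurs → all inputs occur → occurs.
Drive chain lost [AND]: Lower door interlock 2 stuck=occurs, Primary leveling sensor 2 is inoperative=occurs → all inputs occur → occurs.
Brake release fails [AND]: Lower drive VFD malfunctions=occurs, Brake coil stuck=occurs, #3 hoist motor 2 faulted=occurs, Drive chain lost=occurs → all inputs occur → occurs.
Elevator stuck between floors [AND]: Door loop unavailable=occurs, Brake release fails=occurs → all inputs occur → occurs.

Yes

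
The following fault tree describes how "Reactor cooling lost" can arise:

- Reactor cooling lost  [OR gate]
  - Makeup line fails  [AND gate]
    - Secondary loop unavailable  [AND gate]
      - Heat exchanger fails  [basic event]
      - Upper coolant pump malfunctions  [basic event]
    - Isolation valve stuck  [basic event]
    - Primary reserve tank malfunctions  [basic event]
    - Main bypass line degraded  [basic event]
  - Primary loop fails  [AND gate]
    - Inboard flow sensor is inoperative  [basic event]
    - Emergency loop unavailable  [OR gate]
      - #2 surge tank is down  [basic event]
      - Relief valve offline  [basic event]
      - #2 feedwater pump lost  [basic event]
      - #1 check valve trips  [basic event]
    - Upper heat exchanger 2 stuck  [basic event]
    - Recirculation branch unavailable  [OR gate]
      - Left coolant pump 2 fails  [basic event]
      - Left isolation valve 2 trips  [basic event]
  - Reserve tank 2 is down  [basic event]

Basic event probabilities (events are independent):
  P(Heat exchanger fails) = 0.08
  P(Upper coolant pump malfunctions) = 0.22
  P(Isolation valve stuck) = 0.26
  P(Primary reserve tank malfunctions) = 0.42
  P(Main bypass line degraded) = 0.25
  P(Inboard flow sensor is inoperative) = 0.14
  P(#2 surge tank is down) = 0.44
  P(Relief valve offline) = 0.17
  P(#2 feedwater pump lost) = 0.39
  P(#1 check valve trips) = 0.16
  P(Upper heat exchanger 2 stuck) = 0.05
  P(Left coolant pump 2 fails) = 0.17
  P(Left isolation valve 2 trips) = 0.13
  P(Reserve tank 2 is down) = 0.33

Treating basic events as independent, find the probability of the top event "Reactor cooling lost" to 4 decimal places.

0.3313

P(Secondary loop unavailable) [AND] = 0.08 × 0.22 = 0.017600
P(Makeup line fails) [AND] = 0.017600 × 0.26 × 0.42 × 0.25 = 0.000480
P(Emergency loop unavailable) [OR] = 1 − (1−0.44) × (1−0.17) × (1−0.39) × (1−0.16) = 0.761836
P(Recirculation branch unavailable) [OR] = 1 − (1−0.17) × (1−0.13) = 0.277900
P(Primary loop fails) [AND] = 0.14 × 0.761836 × 0.05 × 0.277900 = 0.001482
P(Reactor cooling lost) [OR] = 1 − (1−0.000480) × (1−0.001482) × (1−0.33) = 0.331314
Rounded to 4 decimal places: P(Reactor cooling lost) ≈ 0.3313.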